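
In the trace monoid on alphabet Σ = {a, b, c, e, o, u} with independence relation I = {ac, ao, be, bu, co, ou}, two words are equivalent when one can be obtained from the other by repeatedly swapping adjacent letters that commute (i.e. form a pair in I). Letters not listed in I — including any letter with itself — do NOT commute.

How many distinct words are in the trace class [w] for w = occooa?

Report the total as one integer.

60

#0=o has no predecessor
#1=c has no predecessor
#2=c depends on [1:c]
#3=o depends on [0:o]
#4=o depends on [3:o]
#5=a has no predecessor
sources: [0:o, 1:c, 5:a]
N(rest) = Σ N(rest − s) over sources s of rest; N(one piece) = 1:
  size 1 → [2]=1  [4]=1  [5]=1
  size 2 → [1,2]=1  [2,4]=2  [2,5]=2  [3,4]=1  [4,5]=2
  size 3 → [0,3,4]=1  [1,2,4]=3  [1,2,5]=3  [2,3,4]=3  [2,4,5]=6  [3,4,5]=3
  size 4 → [0,2,3,4]=4  [0,3,4,5]=4  [1,2,3,4]=6  [1,2,4,5]=12  [2,3,4,5]=12
  first=0(o) contributes 30
  first=1(c) contributes 20
  first=5(a) contributes 10
|[w]| = 60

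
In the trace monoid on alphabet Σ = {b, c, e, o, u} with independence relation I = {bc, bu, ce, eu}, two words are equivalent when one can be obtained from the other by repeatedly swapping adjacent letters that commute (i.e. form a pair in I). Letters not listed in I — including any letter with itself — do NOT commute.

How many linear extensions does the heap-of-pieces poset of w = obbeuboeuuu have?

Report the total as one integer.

drop 0:o onto floor
drop 1:b onto {0:o}
drop 2:b onto {1:b}
drop 3:e onto {2:b}
drop 4:u onto {0:o}
drop 5:b onto {3:e}
drop 6:o onto {4:u, 5:b}
drop 7:e onto {6:o}
drop 8:u onto {6:o}
drop 9:u onto {8:u}
drop 10:u onto {9:u}
ground layer = {0:o}
drop-orders for the pieces not yet dropped (sum over which currently-grounded one goes next):
  1 to go: {7} 1  {10} 1
  2 to go: {7,10} 2  {9,10} 1
  3 to go: {7,9,10} 3  {8,9,10} 1
  4 to go: {7,8,9,10} 4
  5 to go: {6,7,8,9,10} 4
  6 to go: {4,6,7,8,9,10} 4  {5,6,7,8,9,10} 4
  7 to go: {3,5,6,7,8,9,10} 4  {4,5,6,7,8,9,10} 8
  8 to go: {2,3,5,6,7,8,9,10} 4  {3,4,5,6,7,8,9,10} 12
  9 to go: {1,2,3,5,6,7,8,9,10} 4  {2,3,4,5,6,7,8,9,10} 16
  if 0:o drops first: 20 orders

20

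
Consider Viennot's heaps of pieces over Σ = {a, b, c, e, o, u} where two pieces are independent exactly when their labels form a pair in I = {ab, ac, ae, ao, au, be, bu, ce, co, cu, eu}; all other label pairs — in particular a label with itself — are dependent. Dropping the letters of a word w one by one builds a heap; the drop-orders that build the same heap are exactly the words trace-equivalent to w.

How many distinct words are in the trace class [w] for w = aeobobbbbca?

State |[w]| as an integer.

#0=a has no predecessor
#1=e has no predecessor
#2=o depends on [1:e]
#3=b depends on [2:o]
#4=o depends on [3:b]
#5=b depends on [4:o]
#6=b depends on [5:b]
#7=b depends on [6:b]
#8=b depends on [7:b]
#9=c depends on [8:b]
#10=a depends on [0:a]
sources: [0:a, 1:e]
N(rest) = Σ N(rest − s) over sources s of rest; N(one piece) = 1:
  size 1 → [9]=1  [10]=1
  size 2 → [0,10]=1  [8,9]=1  [9,10]=2
  size 3 → [0,9,10]=3  [7,8,9]=1  [8,9,10]=3
  size 4 → [0,8,9,10]=6  [6,7,8,9]=1  [7,8,9,10]=4
  size 5 → [0,7,8,9,10]=10  [5,6,7,8,9]=1  [6,7,8,9,10]=5
  size 6 → [0,6,7,8,9,10]=15  [4,5,6,7,8,9]=1  [5,6,7,8,9,10]=6
  size 7 → [0,5,6,7,8,9,10]=21  [3,4,5,6,7,8,9]=1  [4,5,6,7,8,9,10]=7
  size 8 → [0,4,5,6,7,8,9,10]=28  [2,3,4,5,6,7,8,9]=1  [3,4,5,6,7,8,9,10]=8
  size 9 → [0,3,4,5,6,7,8,9,10]=36  [1,2,3,4,5,6,7,8,9]=1  [2,3,4,5,6,7,8,9,10]=9
  first=0(a) contributes 10
  first=1(e) contributes 45
|[w]| = 55

55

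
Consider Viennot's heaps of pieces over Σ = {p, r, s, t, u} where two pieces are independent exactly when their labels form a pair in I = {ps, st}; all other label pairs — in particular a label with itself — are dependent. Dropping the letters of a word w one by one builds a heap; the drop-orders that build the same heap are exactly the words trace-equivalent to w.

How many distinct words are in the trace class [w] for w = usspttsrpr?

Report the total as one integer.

20

drop 0:u onto floor
drop 1:s onto {0:u}
drop 2:s onto {1:s}
drop 3:p onto {0:u}
drop 4:t onto {3:p}
drop 5:t onto {4:t}
drop 6:s onto {2:s}
drop 7:r onto {5:t, 6:s}
drop 8:p onto {7:r}
drop 9:r onto {8:p}
ground layer = {0:u}
drop-orders for the pieces not yet dropped (sum over which currently-grounded one goes next):
  1 to go: {9} 1
  2 to go: {8,9} 1
  3 to go: {7,8,9} 1
  4 to go: {5,7,8,9} 1  {6,7,8,9} 1
  5 to go: {2,6,7,8,9} 1  {4,5,7,8,9} 1  {5,6,7,8,9} 2
  6 to go: {1,2,6,7,8,9} 1  {2,5,6,7,8,9} 3  {3,4,5,7,8,9} 1  {4,5,6,7,8,9} 3
  7 to go: {1,2,5,6,7,8,9} 4  {2,4,5,6,7,8,9} 6  {3,4,5,6,7,8,9} 4
  8 to go: {1,2,4,5,6,7,8,9} 10  {2,3,4,5,6,7,8,9} 10
  if 0:u drops first: 20 orders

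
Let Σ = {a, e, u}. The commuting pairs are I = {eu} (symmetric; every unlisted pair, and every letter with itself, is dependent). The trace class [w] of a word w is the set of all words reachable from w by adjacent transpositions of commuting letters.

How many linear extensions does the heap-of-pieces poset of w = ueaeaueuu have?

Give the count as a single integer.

#0=u has no predecessor
#1=e has no predecessor
#2=a depends on [0:u, 1:e]
#3=e depends on [2:a]
#4=a depends on [3:e]
#5=u depends on [4:a]
#6=e depends on [4:a]
#7=u depends on [5:u]
#8=u depends on [7:u]
sources: [0:u, 1:e]
N(rest) = Σ N(rest − s) over sources s of rest; N(one piece) = 1:
  size 1 → [6]=1  [8]=1
  size 2 → [6,8]=2  [7,8]=1
  size 3 → [5,7,8]=1  [6,7,8]=3
  size 4 → [5,6,7,8]=4
  size 5 → [4,5,6,7,8]=4
  size 6 → [3,4,5,6,7,8]=4
  size 7 → [2,3,4,5,6,7,8]=4
  first=0(u) contributes 4
  first=1(e) contributes 4
|[w]| = 8

8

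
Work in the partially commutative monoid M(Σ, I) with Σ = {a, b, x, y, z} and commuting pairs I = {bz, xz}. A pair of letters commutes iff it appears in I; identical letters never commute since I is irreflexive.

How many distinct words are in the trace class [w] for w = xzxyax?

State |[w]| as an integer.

3

piece 0:x — minimal
piece 1:z — minimal
piece 2:x rests on {0:x}
piece 3:y rests on {1:z, 2:x}
piece 4:a rests on {3:y}
piece 5:x rests on {4:a}
minimal pieces: {0:x, 1:z}
ways to finish when only these pieces remain (= sum over removing one remaining piece with nothing left below it):
  1 left: {5}→1
  2 left: {4,5}→1
  3 left: {3,4,5}→1
  4 left: {1,3,4,5}→1  {2,3,4,5}→1
  placing 0:x first → 2 extensions
  placing 1:z first → 1 extensions
total linear extensions = 3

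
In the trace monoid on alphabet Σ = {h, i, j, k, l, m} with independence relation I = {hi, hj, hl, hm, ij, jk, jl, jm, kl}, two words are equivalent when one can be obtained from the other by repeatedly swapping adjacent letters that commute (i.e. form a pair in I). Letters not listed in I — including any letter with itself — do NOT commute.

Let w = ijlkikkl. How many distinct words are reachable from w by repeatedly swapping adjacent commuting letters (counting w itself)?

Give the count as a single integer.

drop 0:i onto floor
drop 1:j onto floor
drop 2:l onto {0:i}
drop 3:k onto {0:i}
drop 4:i onto {2:l, 3:k}
drop 5:k onto {4:i}
drop 6:k onto {5:k}
drop 7:l onto {4:i}
ground layer = {0:i, 1:j}
drop-orders for the pieces not yet dropped (sum over which currently-grounded one goes next):
  1 to go: {1} 1  {6} 1  {7} 1
  2 to go: {1,6} 2  {1,7} 2  {5,6} 1  {6,7} 2
  3 to go: {1,5,6} 3  {1,6,7} 6  {5,6,7} 3
  4 to go: {1,5,6,7} 12  {4,5,6,7} 3
  5 to go: {1,4,5,6,7} 15  {2,4,5,6,7} 3  {3,4,5,6,7} 3
  6 to go: {1,2,4,5,6,7} 18  {1,3,4,5,6,7} 18  {2,3,4,5,6,7} 6
  if 0:i drops first: 42 orders
  if 1:j drops first: 6 orders
heap linearizations: 48

48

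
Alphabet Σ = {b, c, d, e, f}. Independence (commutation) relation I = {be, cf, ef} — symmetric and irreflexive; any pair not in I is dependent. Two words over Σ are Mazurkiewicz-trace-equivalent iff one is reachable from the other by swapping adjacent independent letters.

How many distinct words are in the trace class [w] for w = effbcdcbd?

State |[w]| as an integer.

4

#0=e has no predecessor
#1=f has no predecessor
#2=f depends on [1:f]
#3=b depends on [2:f]
#4=c depends on [0:e, 3:b]
#5=d depends on [4:c]
#6=c depends on [5:d]
#7=b depends on [6:c]
#8=d depends on [7:b]
sources: [0:e, 1:f]
N(rest) = Σ N(rest − s) over sources s of rest; N(one piece) = 1:
  size 1 → [8]=1
  size 2 → [7,8]=1
  size 3 → [6,7,8]=1
  size 4 → [5,6,7,8]=1
  size 5 → [4,5,6,7,8]=1
  size 6 → [0,4,5,6,7,8]=1  [3,4,5,6,7,8]=1
  size 7 → [0,3,4,5,6,7,8]=2  [2,3,4,5,6,7,8]=1
  first=0(e) contributes 1
  first=1(f) contributes 3
|[w]| = 4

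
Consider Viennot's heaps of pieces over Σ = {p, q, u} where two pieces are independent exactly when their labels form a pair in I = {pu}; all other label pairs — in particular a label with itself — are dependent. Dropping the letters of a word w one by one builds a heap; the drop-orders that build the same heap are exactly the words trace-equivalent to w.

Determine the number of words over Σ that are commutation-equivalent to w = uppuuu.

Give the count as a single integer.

0(u) covers ∅
1(p) covers ∅
2(p) covers 1:p
3(u) covers 0:u
4(u) covers 3:u
5(u) covers 4:u
floor of heap: 0:u, 1:p
completions by unplaced set U, small U first (add the entries for U minus each lowest piece of U):
  |U|=1: {2}:1  {5}:1
  |U|=2: {1,2}:1  {2,5}:2  {4,5}:1
  |U|=3: {1,2,5}:3  {2,4,5}:3  {3,4,5}:1
  |U|=4: {0,3,4,5}:1  {1,2,4,5}:6  {2,3,4,5}:4
  start at 0(u): 10
  start at 1(p): 5
sum over floor = 15

15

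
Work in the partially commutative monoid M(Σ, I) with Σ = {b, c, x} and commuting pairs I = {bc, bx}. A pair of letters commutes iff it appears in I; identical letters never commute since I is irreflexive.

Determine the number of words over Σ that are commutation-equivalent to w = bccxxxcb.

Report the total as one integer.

28

drop 0:b onto floor
drop 1:c onto floor
drop 2:c onto {1:c}
drop 3:x onto {2:c}
drop 4:x onto {3:x}
drop 5:x onto {4:x}
drop 6:c onto {5:x}
drop 7:b onto {0:b}
ground layer = {0:b, 1:c}
drop-orders for the pieces not yet dropped (sum over which currently-grounded one goes next):
  1 to go: {6} 1  {7} 1
  2 to go: {0,7} 1  {5,6} 1  {6,7} 2
  3 to go: {0,6,7} 3  {4,5,6} 1  {5,6,7} 3
  4 to go: {0,5,6,7} 6  {3,4,5,6} 1  {4,5,6,7} 4
  5 to go: {0,4,5,6,7} 10  {2,3,4,5,6} 1  {3,4,5,6,7} 5
  6 to go: {0,3,4,5,6,7} 15  {1,2,3,4,5,6} 1  {2,3,4,5,6,7} 6
  if 0:b drops first: 7 orders
  if 1:c drops first: 21 orders
heap linearizations: 28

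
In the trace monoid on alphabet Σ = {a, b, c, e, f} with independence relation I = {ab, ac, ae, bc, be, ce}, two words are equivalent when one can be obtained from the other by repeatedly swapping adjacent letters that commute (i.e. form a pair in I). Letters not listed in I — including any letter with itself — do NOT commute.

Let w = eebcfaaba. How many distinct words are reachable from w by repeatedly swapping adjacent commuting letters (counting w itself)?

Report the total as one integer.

0(e) covers ∅
1(e) covers 0:e
2(b) covers ∅
3(c) covers ∅
4(f) covers 1:e, 2:b, 3:c
5(a) covers 4:f
6(a) covers 5:a
7(b) covers 4:f
8(a) covers 6:a
floor of heap: 0:e, 2:b, 3:c
completions by unplaced set U, small U first (add the entries for U minus each lowest piece of U):
  |U|=1: {7}:1  {8}:1
  |U|=2: {6,8}:1  {7,8}:2
  |U|=3: {5,6,8}:1  {6,7,8}:3
  |U|=4: {5,6,7,8}:4
  |U|=5: {4,5,6,7,8}:4
  |U|=6: {1,4,5,6,7,8}:4  {2,4,5,6,7,8}:4  {3,4,5,6,7,8}:4
  |U|=7: {0,1,4,5,6,7,8}:4  {1,2,4,5,6,7,8}:8  {1,3,4,5,6,7,8}:8  {2,3,4,5,6,7,8}:8
  start at 0(e): 24
  start at 2(b): 12
  start at 3(c): 12
sum over floor = 48

48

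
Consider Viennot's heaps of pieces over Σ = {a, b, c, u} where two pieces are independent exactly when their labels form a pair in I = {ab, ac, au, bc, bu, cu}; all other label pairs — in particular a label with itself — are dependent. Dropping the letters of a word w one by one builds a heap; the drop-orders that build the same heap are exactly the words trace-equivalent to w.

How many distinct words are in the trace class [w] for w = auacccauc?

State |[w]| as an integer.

drop 0:a onto floor
drop 1:u onto floor
drop 2:a onto {0:a}
drop 3:c onto floor
drop 4:c onto {3:c}
drop 5:c onto {4:c}
drop 6:a onto {2:a}
drop 7:u onto {1:u}
drop 8:c onto {5:c}
ground layer = {0:a, 1:u, 3:c}
drop-orders for the pieces not yet dropped (sum over which currently-grounded one goes next):
  1 to go: {6} 1  {7} 1  {8} 1
  2 to go: {1,7} 1  {2,6} 1  {5,8} 1  {6,7} 2  {6,8} 2  {7,8} 2
  3 to go: {0,2,6} 1  {1,6,7} 3  {1,7,8} 3  {2,6,7} 3  {2,6,8} 3  {4,5,8} 1  {5,6,8} 3  {5,7,8} 3  {6,7,8} 6
  4 to go: {0,2,6,7} 4  {0,2,6,8} 4  {1,2,6,7} 6  {1,5,7,8} 6  {1,6,7,8} 12  {2,5,6,8} 6  {2,6,7,8} 12  {3,4,5,8} 1  {4,5,6,8} 4  {4,5,7,8} 4  {5,6,7,8} 12
  5 to go: {0,1,2,6,7} 10  {0,2,5,6,8} 10  {0,2,6,7,8} 20  {1,2,6,7,8} 30  {1,4,5,7,8} 10  {1,5,6,7,8} 30  {2,4,5,6,8} 10  {2,5,6,7,8} 30  {3,4,5,6,8} 5  {3,4,5,7,8} 5  {4,5,6,7,8} 20
  6 to go: {0,1,2,6,7,8} 60  {0,2,4,5,6,8} 20  {0,2,5,6,7,8} 60  {1,2,5,6,7,8} 90  {1,3,4,5,7,8} 15  {1,4,5,6,7,8} 60  {2,3,4,5,6,8} 15  {2,4,5,6,7,8} 60  {3,4,5,6,7,8} 30
  7 to go: {0,1,2,5,6,7,8} 210  {0,2,3,4,5,6,8} 35  {0,2,4,5,6,7,8} 140  {1,2,4,5,6,7,8} 210  {1,3,4,5,6,7,8} 105  {2,3,4,5,6,7,8} 105
  if 0:a drops first: 420 orders
  if 1:u drops first: 280 orders
  if 3:c drops first: 560 orders
heap linearizations: 1260

1260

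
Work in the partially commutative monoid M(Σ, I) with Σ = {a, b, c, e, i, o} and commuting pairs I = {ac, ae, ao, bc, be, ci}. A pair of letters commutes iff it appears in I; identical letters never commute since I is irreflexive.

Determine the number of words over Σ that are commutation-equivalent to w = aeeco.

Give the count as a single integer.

5

0(a) covers ∅
1(e) covers ∅
2(e) covers 1:e
3(c) covers 2:e
4(o) covers 3:c
floor of heap: 0:a, 1:e
completions by unplaced set U, small U first (add the entries for U minus each lowest piece of U):
  |U|=1: {0}:1  {4}:1
  |U|=2: {0,4}:2  {3,4}:1
  |U|=3: {0,3,4}:3  {2,3,4}:1
  start at 0(a): 1
  start at 1(e): 4
sum over floor = 5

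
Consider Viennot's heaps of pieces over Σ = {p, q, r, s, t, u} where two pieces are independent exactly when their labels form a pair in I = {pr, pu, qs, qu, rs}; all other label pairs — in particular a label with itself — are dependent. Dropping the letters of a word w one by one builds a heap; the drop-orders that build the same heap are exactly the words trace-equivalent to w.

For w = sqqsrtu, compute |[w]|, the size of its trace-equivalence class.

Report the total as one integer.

10

drop 0:s onto floor
drop 1:q onto floor
drop 2:q onto {1:q}
drop 3:s onto {0:s}
drop 4:r onto {2:q}
drop 5:t onto {3:s, 4:r}
drop 6:u onto {5:t}
ground layer = {0:s, 1:q}
drop-orders for the pieces not yet dropped (sum over which currently-grounded one goes next):
  1 to go: {6} 1
  2 to go: {5,6} 1
  3 to go: {3,5,6} 1  {4,5,6} 1
  4 to go: {0,3,5,6} 1  {2,4,5,6} 1  {3,4,5,6} 2
  5 to go: {0,3,4,5,6} 3  {1,2,4,5,6} 1  {2,3,4,5,6} 3
  if 0:s drops first: 4 orders
  if 1:q drops first: 6 orders
heap linearizations: 10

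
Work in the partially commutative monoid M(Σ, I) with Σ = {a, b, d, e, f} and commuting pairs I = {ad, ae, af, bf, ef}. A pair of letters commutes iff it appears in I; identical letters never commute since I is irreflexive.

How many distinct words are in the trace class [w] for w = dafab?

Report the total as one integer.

0(d) covers ∅
1(a) covers ∅
2(f) covers 0:d
3(a) covers 1:a
4(b) covers 0:d, 3:a
floor of heap: 0:d, 1:a
completions by unplaced set U, small U first (add the entries for U minus each lowest piece of U):
  |U|=1: {2}:1  {4}:1
  |U|=2: {2,4}:2  {3,4}:1
  |U|=3: {0,2,4}:2  {1,3,4}:1  {2,3,4}:3
  start at 0(d): 4
  start at 1(a): 5
sum over floor = 9

9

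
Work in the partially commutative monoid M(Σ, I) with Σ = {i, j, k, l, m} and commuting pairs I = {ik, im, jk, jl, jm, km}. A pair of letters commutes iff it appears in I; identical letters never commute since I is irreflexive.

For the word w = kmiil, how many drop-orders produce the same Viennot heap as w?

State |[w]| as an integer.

#0=k has no predecessor
#1=m has no predecessor
#2=i has no predecessor
#3=i depends on [2:i]
#4=l depends on [0:k, 1:m, 3:i]
sources: [0:k, 1:m, 2:i]
N(rest) = Σ N(rest − s) over sources s of rest; N(one piece) = 1:
  size 1 → [4]=1
  size 2 → [0,4]=1  [1,4]=1  [3,4]=1
  size 3 → [0,1,4]=2  [0,3,4]=2  [1,3,4]=2  [2,3,4]=1
  first=0(k) contributes 3
  first=1(m) contributes 3
  first=2(i) contributes 6
|[w]| = 12

12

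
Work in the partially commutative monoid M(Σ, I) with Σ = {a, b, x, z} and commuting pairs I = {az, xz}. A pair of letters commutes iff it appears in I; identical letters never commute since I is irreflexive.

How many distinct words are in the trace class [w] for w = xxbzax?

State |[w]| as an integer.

3

0(x) covers ∅
1(x) covers 0:x
2(b) covers 1:x
3(z) covers 2:b
4(a) covers 2:b
5(x) covers 4:a
floor of heap: 0:x
completions by unplaced set U, small U first (add the entries for U minus each lowest piece of U):
  |U|=1: {3}:1  {5}:1
  |U|=2: {3,5}:2  {4,5}:1
  |U|=3: {3,4,5}:3
  |U|=4: {2,3,4,5}:3
  start at 0(x): 3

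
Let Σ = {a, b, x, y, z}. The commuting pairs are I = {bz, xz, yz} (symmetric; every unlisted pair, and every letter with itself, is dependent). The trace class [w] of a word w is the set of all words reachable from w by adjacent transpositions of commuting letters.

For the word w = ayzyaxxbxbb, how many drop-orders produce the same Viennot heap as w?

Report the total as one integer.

piece 0:a — minimal
piece 1:y rests on {0:a}
piece 2:z rests on {0:a}
piece 3:y rests on {1:y}
piece 4:a rests on {2:z, 3:y}
piece 5:x rests on {4:a}
piece 6:x rests on {5:x}
piece 7:b rests on {6:x}
piece 8:x rests on {7:b}
piece 9:b rests on {8:x}
piece 10:b rests on {9:b}
minimal pieces: {0:a}
ways to finish when only these pieces remain (= sum over removing one remaining piece with nothing left below it):
  1 left: {10}→1
  2 left: {9,10}→1
  3 left: {8,9,10}→1
  4 left: {7,8,9,10}→1
  5 left: {6,7,8,9,10}→1
  6 left: {5,6,7,8,9,10}→1
  7 left: {4,5,6,7,8,9,10}→1
  8 left: {2,4,5,6,7,8,9,10}→1  {3,4,5,6,7,8,9,10}→1
  9 left: {1,3,4,5,6,7,8,9,10}→1  {2,3,4,5,6,7,8,9,10}→2
  placing 0:a first → 3 extensions

3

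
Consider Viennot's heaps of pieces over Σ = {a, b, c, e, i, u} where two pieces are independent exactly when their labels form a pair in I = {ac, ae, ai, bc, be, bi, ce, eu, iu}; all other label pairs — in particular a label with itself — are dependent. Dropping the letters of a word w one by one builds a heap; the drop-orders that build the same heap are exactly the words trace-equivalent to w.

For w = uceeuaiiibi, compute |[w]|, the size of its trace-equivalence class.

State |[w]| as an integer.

301

drop 0:u onto floor
drop 1:c onto {0:u}
drop 2:e onto floor
drop 3:e onto {2:e}
drop 4:u onto {1:c}
drop 5:a onto {4:u}
drop 6:i onto {1:c, 3:e}
drop 7:i onto {6:i}
drop 8:i onto {7:i}
drop 9:b onto {5:a}
drop 10:i onto {8:i}
ground layer = {0:u, 2:e}
drop-orders for the pieces not yet dropped (sum over which currently-grounded one goes next):
  1 to go: {9} 1  {10} 1
  2 to go: {5,9} 1  {8,10} 1  {9,10} 2
  3 to go: {4,5,9} 1  {5,9,10} 3  {7,8,10} 1  {8,9,10} 3
  4 to go: {4,5,9,10} 4  {5,8,9,10} 6  {6,7,8,10} 1  {7,8,9,10} 4
  5 to go: {3,6,7,8,10} 1  {4,5,8,9,10} 10  {5,7,8,9,10} 10  {6,7,8,9,10} 5
  6 to go: {2,3,6,7,8,10} 1  {3,6,7,8,9,10} 6  {4,5,7,8,9,10} 20  {5,6,7,8,9,10} 15
  7 to go: {2,3,6,7,8,9,10} 7  {3,5,6,7,8,9,10} 21  {4,5,6,7,8,9,10} 35
  8 to go: {1,4,5,6,7,8,9,10} 35  {2,3,5,6,7,8,9,10} 28  {3,4,5,6,7,8,9,10} 56
  9 to go: {0,1,4,5,6,7,8,9,10} 35  {1,3,4,5,6,7,8,9,10} 91  {2,3,4,5,6,7,8,9,10} 84
  if 0:u drops first: 175 orders
  if 2:e drops first: 126 orders
heap linearizations: 301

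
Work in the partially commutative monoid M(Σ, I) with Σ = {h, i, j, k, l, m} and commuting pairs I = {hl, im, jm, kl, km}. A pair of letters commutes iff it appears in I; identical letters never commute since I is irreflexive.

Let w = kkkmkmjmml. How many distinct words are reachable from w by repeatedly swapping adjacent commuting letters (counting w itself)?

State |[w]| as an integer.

126

#0=k has no predecessor
#1=k depends on [0:k]
#2=k depends on [1:k]
#3=m has no predecessor
#4=k depends on [2:k]
#5=m depends on [3:m]
#6=j depends on [4:k]
#7=m depends on [5:m]
#8=m depends on [7:m]
#9=l depends on [6:j, 8:m]
sources: [0:k, 3:m]
N(rest) = Σ N(rest − s) over sources s of rest; N(one piece) = 1:
  size 1 → [9]=1
  size 2 → [6,9]=1  [8,9]=1
  size 3 → [4,6,9]=1  [6,8,9]=2  [7,8,9]=1
  size 4 → [2,4,6,9]=1  [4,6,8,9]=3  [5,7,8,9]=1  [6,7,8,9]=3
  size 5 → [1,2,4,6,9]=1  [2,4,6,8,9]=4  [3,5,7,8,9]=1  [4,6,7,8,9]=6  [5,6,7,8,9]=4
  size 6 → [0,1,2,4,6,9]=1  [1,2,4,6,8,9]=5  [2,4,6,7,8,9]=10  [3,5,6,7,8,9]=5  [4,5,6,7,8,9]=10
  size 7 → [0,1,2,4,6,8,9]=6  [1,2,4,6,7,8,9]=15  [2,4,5,6,7,8,9]=20  [3,4,5,6,7,8,9]=15
  size 8 → [0,1,2,4,6,7,8,9]=21  [1,2,4,5,6,7,8,9]=35  [2,3,4,5,6,7,8,9]=35
  first=0(k) contributes 70
  first=3(m) contributes 56
|[w]| = 126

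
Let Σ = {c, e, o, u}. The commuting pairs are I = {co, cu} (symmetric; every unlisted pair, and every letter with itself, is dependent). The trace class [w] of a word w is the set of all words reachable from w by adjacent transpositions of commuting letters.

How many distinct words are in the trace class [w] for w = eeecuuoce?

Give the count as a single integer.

10

#0=e has no predecessor
#1=e depends on [0:e]
#2=e depends on [1:e]
#3=c depends on [2:e]
#4=u depends on [2:e]
#5=u depends on [4:u]
#6=o depends on [5:u]
#7=c depends on [3:c]
#8=e depends on [6:o, 7:c]
sources: [0:e]
N(rest) = Σ N(rest − s) over sources s of rest; N(one piece) = 1:
  size 1 → [8]=1
  size 2 → [6,8]=1  [7,8]=1
  size 3 → [3,7,8]=1  [5,6,8]=1  [6,7,8]=2
  size 4 → [3,6,7,8]=3  [4,5,6,8]=1  [5,6,7,8]=3
  size 5 → [3,5,6,7,8]=6  [4,5,6,7,8]=4
  size 6 → [3,4,5,6,7,8]=10
  size 7 → [2,3,4,5,6,7,8]=10
  first=0(e) contributes 10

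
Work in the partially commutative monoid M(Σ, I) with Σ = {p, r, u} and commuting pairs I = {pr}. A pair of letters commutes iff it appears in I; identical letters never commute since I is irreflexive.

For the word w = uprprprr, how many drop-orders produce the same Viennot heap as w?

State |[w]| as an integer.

piece 0:u — minimal
piece 1:p rests on {0:u}
piece 2:r rests on {0:u}
piece 3:p rests on {1:p}
piece 4:r rests on {2:r}
piece 5:p rests on {3:p}
piece 6:r rests on {4:r}
piece 7:r rests on {6:r}
minimal pieces: {0:u}
ways to finish when only these pieces remain (= sum over removing one remaining piece with nothing left below it):
  1 left: {5}→1  {7}→1
  2 left: {3,5}→1  {5,7}→2  {6,7}→1
  3 left: {1,3,5}→1  {3,5,7}→3  {4,6,7}→1  {5,6,7}→3
  4 left: {1,3,5,7}→4  {2,4,6,7}→1  {3,5,6,7}→6  {4,5,6,7}→4
  5 left: {1,3,5,6,7}→10  {2,4,5,6,7}→5  {3,4,5,6,7}→10
  6 left: {1,3,4,5,6,7}→20  {2,3,4,5,6,7}→15
  placing 0:u first → 35 extensions

35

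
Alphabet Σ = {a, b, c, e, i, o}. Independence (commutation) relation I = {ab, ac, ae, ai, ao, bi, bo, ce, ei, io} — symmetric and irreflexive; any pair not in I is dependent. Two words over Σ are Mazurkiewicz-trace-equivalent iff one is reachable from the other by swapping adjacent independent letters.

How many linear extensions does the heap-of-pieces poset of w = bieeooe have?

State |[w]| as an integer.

#0=b has no predecessor
#1=i has no predecessor
#2=e depends on [0:b]
#3=e depends on [2:e]
#4=o depends on [3:e]
#5=o depends on [4:o]
#6=e depends on [5:o]
sources: [0:b, 1:i]
N(rest) = Σ N(rest − s) over sources s of rest; N(one piece) = 1:
  size 1 → [1]=1  [6]=1
  size 2 → [1,6]=2  [5,6]=1
  size 3 → [1,5,6]=3  [4,5,6]=1
  size 4 → [1,4,5,6]=4  [3,4,5,6]=1
  size 5 → [1,3,4,5,6]=5  [2,3,4,5,6]=1
  first=0(b) contributes 6
  first=1(i) contributes 1
|[w]| = 7

7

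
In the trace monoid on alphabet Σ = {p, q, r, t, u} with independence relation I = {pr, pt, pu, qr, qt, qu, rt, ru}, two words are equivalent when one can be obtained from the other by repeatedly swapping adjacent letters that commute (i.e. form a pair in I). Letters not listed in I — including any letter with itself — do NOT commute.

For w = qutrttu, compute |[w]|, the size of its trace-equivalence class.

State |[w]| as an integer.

42

drop 0:q onto floor
drop 1:u onto floor
drop 2:t onto {1:u}
drop 3:r onto floor
drop 4:t onto {2:t}
drop 5:t onto {4:t}
drop 6:u onto {5:t}
ground layer = {0:q, 1:u, 3:r}
drop-orders for the pieces not yet dropped (sum over which currently-grounded one goes next):
  1 to go: {0} 1  {3} 1  {6} 1
  2 to go: {0,3} 2  {0,6} 2  {3,6} 2  {5,6} 1
  3 to go: {0,3,6} 6  {0,5,6} 3  {3,5,6} 3  {4,5,6} 1
  4 to go: {0,3,5,6} 12  {0,4,5,6} 4  {2,4,5,6} 1  {3,4,5,6} 4
  5 to go: {0,2,4,5,6} 5  {0,3,4,5,6} 20  {1,2,4,5,6} 1  {2,3,4,5,6} 5
  if 0:q drops first: 6 orders
  if 1:u drops first: 30 orders
  if 3:r drops first: 6 orders
heap linearizations: 42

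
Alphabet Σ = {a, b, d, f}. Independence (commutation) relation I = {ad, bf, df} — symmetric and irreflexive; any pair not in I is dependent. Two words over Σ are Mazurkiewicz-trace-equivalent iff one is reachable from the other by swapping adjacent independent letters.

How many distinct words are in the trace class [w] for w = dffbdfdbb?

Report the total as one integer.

drop 0:d onto floor
drop 1:f onto floor
drop 2:f onto {1:f}
drop 3:b onto {0:d}
drop 4:d onto {3:b}
drop 5:f onto {2:f}
drop 6:d onto {4:d}
drop 7:b onto {6:d}
drop 8:b onto {7:b}
ground layer = {0:d, 1:f}
drop-orders for the pieces not yet dropped (sum over which currently-grounded one goes next):
  1 to go: {5} 1  {8} 1
  2 to go: {2,5} 1  {5,8} 2  {7,8} 1
  3 to go: {1,2,5} 1  {2,5,8} 3  {5,7,8} 3  {6,7,8} 1
  4 to go: {1,2,5,8} 4  {2,5,7,8} 6  {4,6,7,8} 1  {5,6,7,8} 4
  5 to go: {1,2,5,7,8} 10  {2,5,6,7,8} 10  {3,4,6,7,8} 1  {4,5,6,7,8} 5
  6 to go: {0,3,4,6,7,8} 1  {1,2,5,6,7,8} 20  {2,4,5,6,7,8} 15  {3,4,5,6,7,8} 6
  7 to go: {0,3,4,5,6,7,8} 7  {1,2,4,5,6,7,8} 35  {2,3,4,5,6,7,8} 21
  if 0:d drops first: 56 orders
  if 1:f drops first: 28 orders
heap linearizations: 84

84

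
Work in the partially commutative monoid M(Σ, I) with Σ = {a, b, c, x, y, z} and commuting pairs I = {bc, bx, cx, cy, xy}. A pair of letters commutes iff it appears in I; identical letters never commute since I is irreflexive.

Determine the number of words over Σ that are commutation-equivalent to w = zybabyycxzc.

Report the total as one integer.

20

drop 0:z onto floor
drop 1:y onto {0:z}
drop 2:b onto {1:y}
drop 3:a onto {2:b}
drop 4:b onto {3:a}
drop 5:y onto {4:b}
drop 6:y onto {5:y}
drop 7:c onto {3:a}
drop 8:x onto {3:a}
drop 9:z onto {6:y, 7:c, 8:x}
drop 10:c onto {9:z}
ground layer = {0:z}
drop-orders for the pieces not yet dropped (sum over which currently-grounded one goes next):
  1 to go: {10} 1
  2 to go: {9,10} 1
  3 to go: {6,9,10} 1  {7,9,10} 1  {8,9,10} 1
  4 to go: {5,6,9,10} 1  {6,7,9,10} 2  {6,8,9,10} 2  {7,8,9,10} 2
  5 to go: {4,5,6,9,10} 1  {5,6,7,9,10} 3  {5,6,8,9,10} 3  {6,7,8,9,10} 6
  6 to go: {4,5,6,7,9,10} 4  {4,5,6,8,9,10} 4  {5,6,7,8,9,10} 12
  7 to go: {4,5,6,7,8,9,10} 20
  8 to go: {3,4,5,6,7,8,9,10} 20
  9 to go: {2,3,4,5,6,7,8,9,10} 20
  if 0:z drops first: 20 orders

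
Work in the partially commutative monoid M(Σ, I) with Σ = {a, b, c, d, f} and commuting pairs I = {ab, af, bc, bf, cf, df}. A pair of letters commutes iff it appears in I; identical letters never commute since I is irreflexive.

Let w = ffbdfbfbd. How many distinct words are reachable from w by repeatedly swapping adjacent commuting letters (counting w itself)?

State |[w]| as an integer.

126

drop 0:f onto floor
drop 1:f onto {0:f}
drop 2:b onto floor
drop 3:d onto {2:b}
drop 4:f onto {1:f}
drop 5:b onto {3:d}
drop 6:f onto {4:f}
drop 7:b onto {5:b}
drop 8:d onto {7:b}
ground layer = {0:f, 2:b}
drop-orders for the pieces not yet dropped (sum over which currently-grounded one goes next):
  1 to go: {6} 1  {8} 1
  2 to go: {4,6} 1  {6,8} 2  {7,8} 1
  3 to go: {1,4,6} 1  {4,6,8} 3  {5,7,8} 1  {6,7,8} 3
  4 to go: {0,1,4,6} 1  {1,4,6,8} 4  {3,5,7,8} 1  {4,6,7,8} 6  {5,6,7,8} 4
  5 to go: {0,1,4,6,8} 5  {1,4,6,7,8} 10  {2,3,5,7,8} 1  {3,5,6,7,8} 5  {4,5,6,7,8} 10
  6 to go: {0,1,4,6,7,8} 15  {1,4,5,6,7,8} 20  {2,3,5,6,7,8} 6  {3,4,5,6,7,8} 15
  7 to go: {0,1,4,5,6,7,8} 35  {1,3,4,5,6,7,8} 35  {2,3,4,5,6,7,8} 21
  if 0:f drops first: 56 orders
  if 2:b drops first: 70 orders
heap linearizations: 126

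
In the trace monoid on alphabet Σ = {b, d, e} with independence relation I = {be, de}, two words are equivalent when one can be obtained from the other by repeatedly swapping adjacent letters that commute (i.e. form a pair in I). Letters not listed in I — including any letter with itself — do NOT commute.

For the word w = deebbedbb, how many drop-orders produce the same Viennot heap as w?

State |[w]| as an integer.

84

#0=d has no predecessor
#1=e has no predecessor
#2=e depends on [1:e]
#3=b depends on [0:d]
#4=b depends on [3:b]
#5=e depends on [2:e]
#6=d depends on [4:b]
#7=b depends on [6:d]
#8=b depends on [7:b]
sources: [0:d, 1:e]
N(rest) = Σ N(rest − s) over sources s of rest; N(one piece) = 1:
  size 1 → [5]=1  [8]=1
  size 2 → [2,5]=1  [5,8]=2  [7,8]=1
  size 3 → [1,2,5]=1  [2,5,8]=3  [5,7,8]=3  [6,7,8]=1
  size 4 → [1,2,5,8]=4  [2,5,7,8]=6  [4,6,7,8]=1  [5,6,7,8]=4
  size 5 → [1,2,5,7,8]=10  [2,5,6,7,8]=10  [3,4,6,7,8]=1  [4,5,6,7,8]=5
  size 6 → [0,3,4,6,7,8]=1  [1,2,5,6,7,8]=20  [2,4,5,6,7,8]=15  [3,4,5,6,7,8]=6
  size 7 → [0,3,4,5,6,7,8]=7  [1,2,4,5,6,7,8]=35  [2,3,4,5,6,7,8]=21
  first=0(d) contributes 56
  first=1(e) contributes 28
|[w]| = 84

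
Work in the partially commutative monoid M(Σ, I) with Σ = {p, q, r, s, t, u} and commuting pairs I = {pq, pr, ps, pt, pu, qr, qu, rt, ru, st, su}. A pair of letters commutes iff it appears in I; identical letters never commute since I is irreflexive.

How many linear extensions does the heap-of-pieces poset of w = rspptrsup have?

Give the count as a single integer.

1260

#0=r has no predecessor
#1=s depends on [0:r]
#2=p has no predecessor
#3=p depends on [2:p]
#4=t has no predecessor
#5=r depends on [1:s]
#6=s depends on [5:r]
#7=u depends on [4:t]
#8=p depends on [3:p]
sources: [0:r, 2:p, 4:t]
N(rest) = Σ N(rest − s) over sources s of rest; N(one piece) = 1:
  size 1 → [6]=1  [7]=1  [8]=1
  size 2 → [3,8]=1  [4,7]=1  [5,6]=1  [6,7]=2  [6,8]=2  [7,8]=2
  size 3 → [1,5,6]=1  [2,3,8]=1  [3,6,8]=3  [3,7,8]=3  [4,6,7]=3  [4,7,8]=3  [5,6,7]=3  [5,6,8]=3  [6,7,8]=6
  size 4 → [0,1,5,6]=1  [1,5,6,7]=4  [1,5,6,8]=4  [2,3,6,8]=4  [2,3,7,8]=4  [3,4,7,8]=6  [3,5,6,8]=6  [3,6,7,8]=12  [4,5,6,7]=6  [4,6,7,8]=12  [5,6,7,8]=12
  size 5 → [0,1,5,6,7]=5  [0,1,5,6,8]=5  [1,3,5,6,8]=10  [1,4,5,6,7]=10  [1,5,6,7,8]=20  [2,3,4,7,8]=10  [2,3,5,6,8]=10  [2,3,6,7,8]=20  [3,4,6,7,8]=30  [3,5,6,7,8]=30  [4,5,6,7,8]=30
  size 6 → [0,1,3,5,6,8]=15  [0,1,4,5,6,7]=15  [0,1,5,6,7,8]=30  [1,2,3,5,6,8]=20  [1,3,5,6,7,8]=60  [1,4,5,6,7,8]=60  [2,3,4,6,7,8]=60  [2,3,5,6,7,8]=60  [3,4,5,6,7,8]=90
  size 7 → [0,1,2,3,5,6,8]=35  [0,1,3,5,6,7,8]=105  [0,1,4,5,6,7,8]=105  [1,2,3,5,6,7,8]=140  [1,3,4,5,6,7,8]=210  [2,3,4,5,6,7,8]=210
  first=0(r) contributes 560
  first=2(p) contributes 420
  first=4(t) contributes 280
|[w]| = 1260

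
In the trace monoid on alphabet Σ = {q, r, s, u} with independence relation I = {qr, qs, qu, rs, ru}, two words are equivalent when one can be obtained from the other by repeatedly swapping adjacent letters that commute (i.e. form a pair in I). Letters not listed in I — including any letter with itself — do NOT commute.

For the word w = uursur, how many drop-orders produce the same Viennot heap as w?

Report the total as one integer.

0(u) covers ∅
1(u) covers 0:u
2(r) covers ∅
3(s) covers 1:u
4(u) covers 3:s
5(r) covers 2:r
floor of heap: 0:u, 2:r
completions by unplaced set U, small U first (add the entries for U minus each lowest piece of U):
  |U|=1: {4}:1  {5}:1
  |U|=2: {2,5}:1  {3,4}:1  {4,5}:2
  |U|=3: {1,3,4}:1  {2,4,5}:3  {3,4,5}:3
  |U|=4: {0,1,3,4}:1  {1,3,4,5}:4  {2,3,4,5}:6
  start at 0(u): 10
  start at 2(r): 5
sum over floor = 15

15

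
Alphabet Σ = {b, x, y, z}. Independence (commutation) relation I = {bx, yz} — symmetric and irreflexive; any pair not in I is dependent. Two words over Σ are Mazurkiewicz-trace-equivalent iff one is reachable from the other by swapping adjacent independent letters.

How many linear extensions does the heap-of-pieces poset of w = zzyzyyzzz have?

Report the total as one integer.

84

0(z) covers ∅
1(z) covers 0:z
2(y) covers ∅
3(z) covers 1:z
4(y) covers 2:y
5(y) covers 4:y
6(z) covers 3:z
7(z) covers 6:z
8(z) covers 7:z
floor of heap: 0:z, 2:y
completions by unplaced set U, small U first (add the entries for U minus each lowest piece of U):
  |U|=1: {5}:1  {8}:1
  |U|=2: {4,5}:1  {5,8}:2  {7,8}:1
  |U|=3: {2,4,5}:1  {4,5,8}:3  {5,7,8}:3  {6,7,8}:1
  |U|=4: {2,4,5,8}:4  {3,6,7,8}:1  {4,5,7,8}:6  {5,6,7,8}:4
  |U|=5: {1,3,6,7,8}:1  {2,4,5,7,8}:10  {3,5,6,7,8}:5  {4,5,6,7,8}:10
  |U|=6: {0,1,3,6,7,8}:1  {1,3,5,6,7,8}:6  {2,4,5,6,7,8}:20  {3,4,5,6,7,8}:15
  |U|=7: {0,1,3,5,6,7,8}:7  {1,3,4,5,6,7,8}:21  {2,3,4,5,6,7,8}:35
  start at 0(z): 56
  start at 2(y): 28
sum over floor = 84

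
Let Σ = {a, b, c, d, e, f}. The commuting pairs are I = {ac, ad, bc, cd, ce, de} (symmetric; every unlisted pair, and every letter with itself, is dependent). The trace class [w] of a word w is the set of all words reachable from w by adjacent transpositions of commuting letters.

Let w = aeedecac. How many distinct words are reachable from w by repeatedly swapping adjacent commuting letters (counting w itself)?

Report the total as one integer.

168

drop 0:a onto floor
drop 1:e onto {0:a}
drop 2:e onto {1:e}
drop 3:d onto floor
drop 4:e onto {2:e}
drop 5:c onto floor
drop 6:a onto {4:e}
drop 7:c onto {5:c}
ground layer = {0:a, 3:d, 5:c}
drop-orders for the pieces not yet dropped (sum over which currently-grounded one goes next):
  1 to go: {3} 1  {6} 1  {7} 1
  2 to go: {3,6} 2  {3,7} 2  {4,6} 1  {5,7} 1  {6,7} 2
  3 to go: {2,4,6} 1  {3,4,6} 3  {3,5,7} 3  {3,6,7} 6  {4,6,7} 3  {5,6,7} 3
  4 to go: {1,2,4,6} 1  {2,3,4,6} 4  {2,4,6,7} 4  {3,4,6,7} 12  {3,5,6,7} 12  {4,5,6,7} 6
  5 to go: {0,1,2,4,6} 1  {1,2,3,4,6} 5  {1,2,4,6,7} 5  {2,3,4,6,7} 20  {2,4,5,6,7} 10  {3,4,5,6,7} 30
  6 to go: {0,1,2,3,4,6} 6  {0,1,2,4,6,7} 6  {1,2,3,4,6,7} 30  {1,2,4,5,6,7} 15  {2,3,4,5,6,7} 60
  if 0:a drops first: 105 orders
  if 3:d drops first: 21 orders
  if 5:c drops first: 42 orders
heap linearizations: 168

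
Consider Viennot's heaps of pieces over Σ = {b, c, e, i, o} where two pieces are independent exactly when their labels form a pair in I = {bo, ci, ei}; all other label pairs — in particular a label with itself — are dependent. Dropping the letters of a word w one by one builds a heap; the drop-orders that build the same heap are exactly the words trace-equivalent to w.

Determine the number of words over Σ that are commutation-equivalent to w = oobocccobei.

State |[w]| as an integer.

16

0(o) covers ∅
1(o) covers 0:o
2(b) covers ∅
3(o) covers 1:o
4(c) covers 2:b, 3:o
5(c) covers 4:c
6(c) covers 5:c
7(o) covers 6:c
8(b) covers 6:c
9(e) covers 7:o, 8:b
10(i) covers 7:o, 8:b
floor of heap: 0:o, 2:b
completions by unplaced set U, small U first (add the entries for U minus each lowest piece of U):
  |U|=1: {9}:1  {10}:1
  |U|=2: {9,10}:2
  |U|=3: {7,9,10}:2  {8,9,10}:2
  |U|=4: {7,8,9,10}:4
  |U|=5: {6,7,8,9,10}:4
  |U|=6: {5,6,7,8,9,10}:4
  |U|=7: {4,5,6,7,8,9,10}:4
  |U|=8: {2,4,5,6,7,8,9,10}:4  {3,4,5,6,7,8,9,10}:4
  |U|=9: {1,3,4,5,6,7,8,9,10}:4  {2,3,4,5,6,7,8,9,10}:8
  start at 0(o): 12
  start at 2(b): 4
sum over floor = 16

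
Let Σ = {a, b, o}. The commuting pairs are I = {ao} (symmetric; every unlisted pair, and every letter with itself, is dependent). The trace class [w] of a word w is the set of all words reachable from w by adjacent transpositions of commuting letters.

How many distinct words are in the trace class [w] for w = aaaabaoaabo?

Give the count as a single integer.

4

0(a) covers ∅
1(a) covers 0:a
2(a) covers 1:a
3(a) covers 2:a
4(b) covers 3:a
5(a) covers 4:b
6(o) covers 4:b
7(a) covers 5:a
8(a) covers 7:a
9(b) covers 6:o, 8:a
10(o) covers 9:b
floor of heap: 0:a
completions by unplaced set U, small U first (add the entries for U minus each lowest piece of U):
  |U|=1: {10}:1
  |U|=2: {9,10}:1
  |U|=3: {6,9,10}:1  {8,9,10}:1
  |U|=4: {6,8,9,10}:2  {7,8,9,10}:1
  |U|=5: {5,7,8,9,10}:1  {6,7,8,9,10}:3
  |U|=6: {5,6,7,8,9,10}:4
  |U|=7: {4,5,6,7,8,9,10}:4
  |U|=8: {3,4,5,6,7,8,9,10}:4
  |U|=9: {2,3,4,5,6,7,8,9,10}:4
  start at 0(a): 4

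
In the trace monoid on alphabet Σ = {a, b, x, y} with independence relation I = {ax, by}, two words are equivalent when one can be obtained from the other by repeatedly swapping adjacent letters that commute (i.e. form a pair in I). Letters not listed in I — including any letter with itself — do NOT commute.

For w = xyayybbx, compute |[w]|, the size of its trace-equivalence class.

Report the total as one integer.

6

drop 0:x onto floor
drop 1:y onto {0:x}
drop 2:a onto {1:y}
drop 3:y onto {2:a}
drop 4:y onto {3:y}
drop 5:b onto {2:a}
drop 6:b onto {5:b}
drop 7:x onto {4:y, 6:b}
ground layer = {0:x}
drop-orders for the pieces not yet dropped (sum over which currently-grounded one goes next):
  1 to go: {7} 1
  2 to go: {4,7} 1  {6,7} 1
  3 to go: {3,4,7} 1  {4,6,7} 2  {5,6,7} 1
  4 to go: {3,4,6,7} 3  {4,5,6,7} 3
  5 to go: {3,4,5,6,7} 6
  6 to go: {2,3,4,5,6,7} 6
  if 0:x drops first: 6 orders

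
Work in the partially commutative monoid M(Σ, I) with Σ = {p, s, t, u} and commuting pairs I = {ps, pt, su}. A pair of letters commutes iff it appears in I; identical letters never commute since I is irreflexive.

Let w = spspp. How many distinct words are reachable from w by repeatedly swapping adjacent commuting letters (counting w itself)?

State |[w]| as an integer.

piece 0:s — minimal
piece 1:p — minimal
piece 2:s rests on {0:s}
piece 3:p rests on {1:p}
piece 4:p rests on {3:p}
minimal pieces: {0:s, 1:p}
ways to finish when only these pieces remain (= sum over removing one remaining piece with nothing left below it):
  1 left: {2}→1  {4}→1
  2 left: {0,2}→1  {2,4}→2  {3,4}→1
  3 left: {0,2,4}→3  {1,3,4}→1  {2,3,4}→3
  placing 0:s first → 4 extensions
  placing 1:p first → 6 extensions
total linear extensions = 10

10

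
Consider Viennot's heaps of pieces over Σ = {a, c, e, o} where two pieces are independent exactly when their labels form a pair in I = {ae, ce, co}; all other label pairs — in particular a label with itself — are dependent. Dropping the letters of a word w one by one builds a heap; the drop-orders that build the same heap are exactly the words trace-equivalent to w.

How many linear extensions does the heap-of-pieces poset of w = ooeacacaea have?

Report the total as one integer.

28

drop 0:o onto floor
drop 1:o onto {0:o}
drop 2:e onto {1:o}
drop 3:a onto {1:o}
drop 4:c onto {3:a}
drop 5:a onto {4:c}
drop 6:c onto {5:a}
drop 7:a onto {6:c}
drop 8:e onto {2:e}
drop 9:a onto {7:a}
ground layer = {0:o}
drop-orders for the pieces not yet dropped (sum over which currently-grounded one goes next):
  1 to go: {8} 1  {9} 1
  2 to go: {2,8} 1  {7,9} 1  {8,9} 2
  3 to go: {2,8,9} 3  {6,7,9} 1  {7,8,9} 3
  4 to go: {2,7,8,9} 6  {5,6,7,9} 1  {6,7,8,9} 4
  5 to go: {2,6,7,8,9} 10  {4,5,6,7,9} 1  {5,6,7,8,9} 5
  6 to go: {2,5,6,7,8,9} 15  {3,4,5,6,7,9} 1  {4,5,6,7,8,9} 6
  7 to go: {2,4,5,6,7,8,9} 21  {3,4,5,6,7,8,9} 7
  8 to go: {2,3,4,5,6,7,8,9} 28
  if 0:o drops first: 28 orders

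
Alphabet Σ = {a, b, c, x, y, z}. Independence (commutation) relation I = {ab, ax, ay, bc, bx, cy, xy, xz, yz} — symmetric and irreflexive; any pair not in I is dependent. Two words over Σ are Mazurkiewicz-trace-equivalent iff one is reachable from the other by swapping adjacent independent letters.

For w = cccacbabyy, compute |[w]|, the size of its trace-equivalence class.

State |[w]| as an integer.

drop 0:c onto floor
drop 1:c onto {0:c}
drop 2:c onto {1:c}
drop 3:a onto {2:c}
drop 4:c onto {3:a}
drop 5:b onto floor
drop 6:a onto {4:c}
drop 7:b onto {5:b}
drop 8:y onto {7:b}
drop 9:y onto {8:y}
ground layer = {0:c, 5:b}
drop-orders for the pieces not yet dropped (sum over which currently-grounded one goes next):
  1 to go: {6} 1  {9} 1
  2 to go: {4,6} 1  {6,9} 2  {8,9} 1
  3 to go: {3,4,6} 1  {4,6,9} 3  {6,8,9} 3  {7,8,9} 1
  4 to go: {2,3,4,6} 1  {3,4,6,9} 4  {4,6,8,9} 6  {5,7,8,9} 1  {6,7,8,9} 4
  5 to go: {1,2,3,4,6} 1  {2,3,4,6,9} 5  {3,4,6,8,9} 10  {4,6,7,8,9} 10  {5,6,7,8,9} 5
  6 to go: {0,1,2,3,4,6} 1  {1,2,3,4,6,9} 6  {2,3,4,6,8,9} 15  {3,4,6,7,8,9} 20  {4,5,6,7,8,9} 15
  7 to go: {0,1,2,3,4,6,9} 7  {1,2,3,4,6,8,9} 21  {2,3,4,6,7,8,9} 35  {3,4,5,6,7,8,9} 35
  8 to go: {0,1,2,3,4,6,8,9} 28  {1,2,3,4,6,7,8,9} 56  {2,3,4,5,6,7,8,9} 70
  if 0:c drops first: 126 orders
  if 5:b drops first: 84 orders
heap linearizations: 210

210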